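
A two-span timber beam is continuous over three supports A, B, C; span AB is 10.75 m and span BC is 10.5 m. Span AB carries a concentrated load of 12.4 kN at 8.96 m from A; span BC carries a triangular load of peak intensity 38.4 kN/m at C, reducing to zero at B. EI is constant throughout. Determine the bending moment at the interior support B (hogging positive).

Take M_B as the redundant. Released structure: two simple spans AB and BC with a hinge at B.
End slopes at the hinge B, treating each span as simply supported:
  span AB: point load 12.4 at a = 8.96: Pab(L + a)/(6LEI) = 60.77/EI
  span BC: triangular load, peak 38.4: 7w₀L³/(360EI) = 864.4/EI
  relative rotation θ_0 = (60.77 + 864.4)/EI = 925.1/EI
A unit hogging moment at B produces rotation L₁/(3EI) + L₂/(3EI) = 7.083/EI.
Slope continuity at B: θ_0 = M_B·7.083/EI, so M_B = 925.1/7.083 = 130.6 kN·m (hogging).

M_B = 130.6 kN·m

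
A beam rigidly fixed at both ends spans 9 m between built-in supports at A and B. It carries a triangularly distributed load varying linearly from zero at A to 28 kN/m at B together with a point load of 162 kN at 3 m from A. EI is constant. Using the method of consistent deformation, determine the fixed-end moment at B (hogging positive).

M_B = 221.4 kN·m

Take the two fixed-end moments M_A, M_B as redundants; the released structure is the simple span AB.
Simple-span end rotations at A and B under the given loads:
  at A: triangular load, peak 28: 7w₀L³/(360EI) = 396.9/EI
  at B: triangular load, peak 28: w₀L³/(45EI) = 453.6/EI
  at A: point load 162 at a = 3: Pab(L + b)/(6LEI) = 810/EI
  at B: point load 162 at a = 3: Pab(L + a)/(6LEI) = 648/EI
  θ_A0 = 1207/EI,  θ_B0 = 1102/EI
Flexibility coefficients: a unit moment at one end gives L/(3EI) there and L/(6EI) at the far end, so f₁₁ = f₂₂ = 3/EI and f₁₂ = f₂₁ = 1.5/EI.
Compatibility — zero rotation at each built-in end:
  3 M_A + 1.5 M_B = 1207
  1.5 M_A + 3 M_B = 1102
Solving the pair gives M_A = 291.6 kN·m and M_B = 221.4 kN·m (hogging).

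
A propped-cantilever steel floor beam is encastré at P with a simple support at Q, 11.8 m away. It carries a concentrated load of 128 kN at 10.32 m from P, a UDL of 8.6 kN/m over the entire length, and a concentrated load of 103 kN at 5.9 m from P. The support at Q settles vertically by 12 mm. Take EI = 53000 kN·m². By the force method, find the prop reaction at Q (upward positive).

R_Q = 173.1 kN

Release the roller at Q. Primary structure: cantilever fixed at P.
Primary-structure tip deflection at Q by superposition:
  point load 128 at a = 10.32: Pa²(3L − a)/(6EI) = 56983/EI
  UDL 8.6: wL⁴/(8EI) = 20842/EI
  point load 103 at a = 5.9: Pa²(3L − a)/(6EI) = 17628/EI
  δ_0 = 95453/EI
Flexibility coefficient — unit upward force at Q: δ_{QQ} = L³/(3EI) = 547.7/EI.
With EI = 53000 kN·m²: δ_0 = 1.801 m and δ_{QQ} = 0.010334 m/kN.
Compatibility — the beam at Q must follow the support down by 0.012 m: δ_0 − R_Q·δ_{QQ} = 0.012, so R_Q = (1.801 − 0.012)/0.010334 = 173.1 kN.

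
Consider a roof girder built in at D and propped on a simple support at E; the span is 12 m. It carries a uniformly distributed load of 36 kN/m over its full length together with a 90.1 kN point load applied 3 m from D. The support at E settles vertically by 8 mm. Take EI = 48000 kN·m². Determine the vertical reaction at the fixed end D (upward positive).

Take the reaction at E as the redundant and release it; the primary structure is a cantilever fixed at D.
Primary-structure tip deflection at E by superposition:
  UDL 36: wL⁴/(8EI) = 93312/EI
  point load 90.1 at a = 3: Pa²(3L − a)/(6EI) = 4460/EI
  δ_0 = 97772/EI
Flexibility coefficient — unit upward force at E: δ_{EE} = L³/(3EI) = 576/EI.
With EI = 48000 kN·m²: δ_0 = 2.0369 m and δ_{EE} = 0.012 m/kN.
Compatibility — the beam at E must follow the support down by 0.008 m: δ_0 − R_E·δ_{EE} = 0.008, so R_E = (2.0369 − 0.008)/0.012 = 169.1 kN.
Vertical equilibrium: R_D = ΣP − R_E = 522.1 − 169.1 = 353 kN.

R_D = 353 kN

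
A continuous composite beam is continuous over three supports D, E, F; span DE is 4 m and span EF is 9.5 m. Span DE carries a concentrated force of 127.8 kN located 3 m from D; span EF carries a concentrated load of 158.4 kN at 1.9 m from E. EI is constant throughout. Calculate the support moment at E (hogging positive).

Take M_E as the redundant. Released structure: two simple spans DE and EF with a hinge at E.
Rotations at E on the released spans (each span's end-slope, ×1/EI):
  span DE: point load 127.8 at a = 3: Pab(L + a)/(6LEI) = 111.8/EI
  span EF: point load 158.4 at a = 1.9: Pab(L + b)/(6LEI) = 686.2/EI
  relative rotation θ_0 = (111.8 + 686.2)/EI = 798/EI
A unit hogging moment at E produces rotation L₁/(3EI) + L₂/(3EI) = 4.5/EI.
Compatibility: M_E·(L₁+L₂)/(3EI) = θ_0, giving M_E = 177.3 kN·m (hogging).

M_E = 177.3 kN·m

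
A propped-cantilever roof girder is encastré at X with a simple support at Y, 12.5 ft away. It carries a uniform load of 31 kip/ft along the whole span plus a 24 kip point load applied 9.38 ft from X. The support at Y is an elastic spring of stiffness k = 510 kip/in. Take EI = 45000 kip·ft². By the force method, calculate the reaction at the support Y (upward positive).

Release the roller at Y. Primary structure: cantilever fixed at X.
Free-end deflection of the primary structure under the applied loading (downward +):
  UDL 31: wL⁴/(8EI) = 94604/EI
  point load 24 at a = 9.38: Pa²(3L − a)/(6EI) = 9896/EI
  δ_0 = 104501/EI
Flexibility coefficient — unit upward force at Y: δ_{YY} = L³/(3EI) = 651/EI.
With EI = 45000 kip·ft²: δ_0 = 2.3222 ft and δ_{YY} = 0.014468 ft/kip.
Compatibility — the spring shortens by R_Y/k under the reaction it provides: δ_0 − R_Y·δ_{YY} = R_Y/k. With 1/k = 1/(510×12) ft/kip = 0.000163 ft/kip, R_Y = δ_0 / (δ_{YY} + 1/k) = 2.3222 / (0.014468 + 0.000163) = 158.7 kip.

R_Y = 158.7 kip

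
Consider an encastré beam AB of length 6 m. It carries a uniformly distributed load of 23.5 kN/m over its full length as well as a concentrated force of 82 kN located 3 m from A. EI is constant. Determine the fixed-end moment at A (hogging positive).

Release both end moments; the primary structure is a simply-supported span AB with redundants M_A and M_B.
On the primary (simply-supported) span, the end slopes from the loading are:
  at A: UDL 23.5: wL³/(24EI) = 211.5/EI
  at B: UDL 23.5: wL³/(24EI) = 211.5/EI
  at A: point load 82 at a = 3: Pab(L + b)/(6LEI) = 184.5/EI
  at B: point load 82 at a = 3: Pab(L + a)/(6LEI) = 184.5/EI
  θ_A0 = 396/EI,  θ_B0 = 396/EI
Flexibility coefficients: a unit moment at one end gives L/(3EI) there and L/(6EI) at the far end, so f₁₁ = f₂₂ = 2/EI and f₁₂ = f₂₁ = 1/EI.
Compatibility — zero rotation at each built-in end:
  2 M_A + 1 M_B = 396
  1 M_A + 2 M_B = 396
Solving the pair gives M_A = 132 kN·m and M_B = 132 kN·m (hogging).

M_A = 132 kN·m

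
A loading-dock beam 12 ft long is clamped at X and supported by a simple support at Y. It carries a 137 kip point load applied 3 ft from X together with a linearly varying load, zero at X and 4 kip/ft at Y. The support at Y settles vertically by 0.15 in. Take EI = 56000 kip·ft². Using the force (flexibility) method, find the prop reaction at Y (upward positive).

Release the roller at Y. Primary structure: cantilever fixed at X.
Downward deflection at the released point Y due to the loads:
  point load 137 at a = 3: Pa²(3L − a)/(6EI) = 6782/EI
  triangular load, peak 4 at the free end: 11w₀L⁴/(120EI) = 7603/EI
  δ_0 = 14385/EI
Tip deflection under a unit load at Y: L³/(3EI) = 576/EI.
With EI = 56000 kip·ft²: δ_0 = 0.25687 ft and δ_{YY} = 0.010286 ft/kip.
Compatibility — the beam at Y must follow the support down by 0.0125 ft: δ_0 − R_Y·δ_{YY} = 0.0125, so R_Y = (0.25687 − 0.0125)/0.010286 = 23.76 kip.

R_Y = 23.76 kip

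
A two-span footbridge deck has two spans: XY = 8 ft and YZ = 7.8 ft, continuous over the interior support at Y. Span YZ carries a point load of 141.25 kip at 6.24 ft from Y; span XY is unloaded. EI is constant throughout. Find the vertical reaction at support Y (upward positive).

R_Y = 41.47 kip

Insert a hinge at Y; M_Y is the redundant, and each span becomes simply supported.
Discontinuity in slope at Y on the released structure — sum the simple-span end rotations:
  span YZ: point load 141.25 at a = 6.24: Pab(L + b)/(6LEI) = 275/EI
  relative rotation θ_0 = (0 + 275)/EI = 275/EI
A unit hogging moment at Y produces rotation L₁/(3EI) + L₂/(3EI) = 5.267/EI.
Slope continuity at Y: θ_0 = M_Y·5.267/EI, so M_Y = 275/5.267 = 52.21 kip·ft (hogging).
Span XY, ΣM about X with M_Y applied at Y: R_Y^{XY}·8 = 0 + 52.21, so R_Y^{XY} = 6.527 kip and R_X = 0 − 6.527 = -6.527 kip.
Span YZ, ΣM about Z: R_Y^{YZ}·7.8 = 220.3 + 52.21, so R_Y^{YZ} = 34.94 kip and R_Z = 141.2 − 34.94 = 106.3 kip.
R_Y = 6.527 + 34.94 = 41.47 kip.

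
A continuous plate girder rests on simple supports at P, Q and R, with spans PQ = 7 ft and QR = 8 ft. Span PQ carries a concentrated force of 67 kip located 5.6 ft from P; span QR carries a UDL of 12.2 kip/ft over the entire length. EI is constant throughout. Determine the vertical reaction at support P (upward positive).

Take M_Q as the redundant. Released structure: two simple spans PQ and QR with a hinge at Q.
Discontinuity in slope at Q on the released structure — sum the simple-span end rotations:
  span PQ: point load 67 at a = 5.6: Pab(L + a)/(6LEI) = 157.6/EI
  span QR: UDL 12.2: wL³/(24EI) = 260.3/EI
  relative rotation θ_0 = (157.6 + 260.3)/EI = 417.9/EI
A unit hogging moment at Q produces rotation L₁/(3EI) + L₂/(3EI) = 5/EI.
Slope continuity at Q: θ_0 = M_Q·5/EI, so M_Q = 417.9/5 = 83.57 kip·ft (hogging).
Span PQ, ΣM about P with M_Q applied at Q: R_Q^{PQ}·7 = 375.2 + 83.57, so R_Q^{PQ} = 65.54 kip and R_P = 67 − 65.54 = 1.461 kip.

R_P = 1.461 kip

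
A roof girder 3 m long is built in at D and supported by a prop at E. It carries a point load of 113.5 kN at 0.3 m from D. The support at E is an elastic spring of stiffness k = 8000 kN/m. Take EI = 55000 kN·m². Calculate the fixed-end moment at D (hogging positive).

Remove the prop at E; the released (primary) structure is a cantilever built in at D.
Downward deflection at the released point E due to the loads:
  point load 113.5 at a = 0.3: Pa²(3L − a)/(6EI) = 14.81/EI
Flexibility coefficient — unit upward force at E: δ_{EE} = L³/(3EI) = 9/EI.
With EI = 55000 kN·m²: δ_0 = 0.000269 m and δ_{EE} = 0.000164 m/kN.
Compatibility — the spring shortens by R_E/k under the reaction it provides: δ_0 − R_E·δ_{EE} = R_E/k. With 1/k = 0.000125 m/kN, R_E = δ_0 / (δ_{EE} + 1/k) = 0.000269 / (0.000164 + 0.000125) = 0.933 kN.
Moment equilibrium about D: M_D = Σ(load moments about D) − R_E·L = 34.05 − 0.933×3 = 31.25 kN·m.

M_D = 31.25 kN·m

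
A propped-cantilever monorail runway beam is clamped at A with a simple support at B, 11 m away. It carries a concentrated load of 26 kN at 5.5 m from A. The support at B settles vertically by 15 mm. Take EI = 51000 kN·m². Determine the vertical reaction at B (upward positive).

R_B = 6.401 kN

Choose R_B as the redundant. The primary structure is the cantilever fixed at A.
Deflection at B on the released cantilever, summing each load's contribution:
  point load 26 at a = 5.5: Pa²(3L − a)/(6EI) = 3605/EI
Tip deflection under a unit load at B: L³/(3EI) = 443.7/EI.
With EI = 51000 kN·m²: δ_0 = 0.070682 m and δ_{BB} = 0.008699 m/kN.
Compatibility — the beam at B must follow the support down by 0.015 m: δ_0 − R_B·δ_{BB} = 0.015, so R_B = (0.070682 − 0.015)/0.008699 = 6.401 kN.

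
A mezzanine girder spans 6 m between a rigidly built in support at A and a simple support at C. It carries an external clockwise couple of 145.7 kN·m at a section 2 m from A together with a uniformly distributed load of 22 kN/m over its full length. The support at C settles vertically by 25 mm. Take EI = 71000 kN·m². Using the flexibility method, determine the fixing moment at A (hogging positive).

M_A = 271.2 kN·m

Take the reaction at C as the redundant and release it; the primary structure is a cantilever fixed at A.
Deflection at C on the released cantilever, summing each load's contribution:
  clockwise couple 145.7 at a = 2: M₀a(2L − a)/(2EI) = 1457/EI
  UDL 22: wL⁴/(8EI) = 3564/EI
  δ_0 = 5021/EI
Tip deflection under a unit load at C: L³/(3EI) = 72/EI.
With EI = 71000 kN·m²: δ_0 = 0.070718 m and δ_{CC} = 0.001014 m/kN.
Compatibility — the beam at C must follow the support down by 0.025 m: δ_0 − R_C·δ_{CC} = 0.025, so R_C = (0.070718 − 0.025)/0.001014 = 45.08 kN.
Moment equilibrium about A: M_A = Σ(load moments about A) − R_C·L = 541.7 − 45.08×6 = 271.2 kN·m.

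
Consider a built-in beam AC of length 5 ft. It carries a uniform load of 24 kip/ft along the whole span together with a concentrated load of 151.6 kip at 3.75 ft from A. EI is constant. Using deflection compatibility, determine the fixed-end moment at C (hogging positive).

Release both end moments; the primary structure is a simply-supported span AC with redundants M_A and M_C.
Simple-span end rotations at A and C under the given loads:
  at A: UDL 24: wL³/(24EI) = 125/EI
  at C: UDL 24: wL³/(24EI) = 125/EI
  at A: point load 151.6 at a = 3.75: Pab(L + b)/(6LEI) = 148/EI
  at C: point load 151.6 at a = 3.75: Pab(L + a)/(6LEI) = 207.3/EI
  θ_A0 = 273/EI,  θ_C0 = 332.3/EI
Flexibility coefficients: a unit moment at one end gives L/(3EI) there and L/(6EI) at the far end, so f₁₁ = f₂₂ = 1.667/EI and f₁₂ = f₂₁ = 0.8333/EI.
Compatibility — zero rotation at each built-in end:
  1.667 M_A + 0.8333 M_C = 273
  0.8333 M_A + 1.667 M_C = 332.3
Solving the pair gives M_A = 85.53 kip·ft and M_C = 156.6 kip·ft (hogging).

M_C = 156.6 kip·ft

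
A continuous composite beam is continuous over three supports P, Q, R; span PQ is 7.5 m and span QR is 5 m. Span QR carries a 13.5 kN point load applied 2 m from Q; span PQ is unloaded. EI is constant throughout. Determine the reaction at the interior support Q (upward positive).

R_Q = 9.828 kN

Insert a hinge at Q; M_Q is the redundant, and each span becomes simply supported.
Rotations at Q on the released spans (each span's end-slope, ×1/EI):
  span QR: point load 13.5 at a = 2: Pab(L + b)/(6LEI) = 21.6/EI
  relative rotation θ_0 = (0 + 21.6)/EI = 21.6/EI
A unit hogging moment at Q produces rotation L₁/(3EI) + L₂/(3EI) = 4.167/EI.
Compatibility: M_Q·(L₁+L₂)/(3EI) = θ_0, giving M_Q = 5.184 kN·m (hogging).
Span PQ, ΣM about P with M_Q applied at Q: R_Q^{PQ}·7.5 = 0 + 5.184, so R_Q^{PQ} = 0.6912 kN and R_P = 0 − 0.6912 = -0.6912 kN.
Span QR, ΣM about R: R_Q^{QR}·5 = 40.5 + 5.184, so R_Q^{QR} = 9.137 kN and R_R = 13.5 − 9.137 = 4.363 kN.
R_Q = 0.6912 + 9.137 = 9.828 kN.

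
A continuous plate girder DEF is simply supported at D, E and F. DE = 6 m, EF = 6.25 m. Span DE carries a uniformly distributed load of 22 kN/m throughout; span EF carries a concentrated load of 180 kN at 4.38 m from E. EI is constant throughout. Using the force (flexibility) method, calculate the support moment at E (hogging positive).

Release continuity at E by inserting a hinge; the redundant is the internal moment M_E. The primary structure is two simply-supported spans DE and EF.
Discontinuity in slope at E on the released structure — sum the simple-span end rotations:
  span DE: UDL 22: wL³/(24EI) = 198/EI
  span EF: point load 180 at a = 4.38: Pab(L + b)/(6LEI) = 319.2/EI
  relative rotation θ_0 = (198 + 319.2)/EI = 517.2/EI
A unit hogging moment at E produces rotation L₁/(3EI) + L₂/(3EI) = 4.083/EI.
Slope continuity at E: θ_0 = M_E·4.083/EI, so M_E = 517.2/4.083 = 126.7 kN·m (hogging).

M_E = 126.7 kN·m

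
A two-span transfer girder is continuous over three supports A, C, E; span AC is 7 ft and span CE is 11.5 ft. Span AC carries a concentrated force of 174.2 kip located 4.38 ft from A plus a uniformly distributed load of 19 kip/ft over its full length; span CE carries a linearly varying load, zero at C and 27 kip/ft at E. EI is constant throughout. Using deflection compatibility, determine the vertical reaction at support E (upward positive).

R_E = 80.77 kip

Insert a hinge at C; M_C is the redundant, and each span becomes simply supported.
End slopes at the hinge C, treating each span as simply supported:
  span AC: point load 174.2 at a = 4.38: Pab(L + a)/(6LEI) = 541.6/EI
  span AC: UDL 19: wL³/(24EI) = 271.5/EI
  span CE: triangular load, peak 27: 7w₀L³/(360EI) = 798.5/EI
  relative rotation θ_0 = (813.2 + 798.5)/EI = 1612/EI
A unit hogging moment at C produces rotation L₁/(3EI) + L₂/(3EI) = 6.167/EI.
Compatibility: M_C·(L₁+L₂)/(3EI) = θ_0, giving M_C = 261.3 kip·ft (hogging).
Span CE, ΣM about E: R_C^{CE}·11.5 = 595.1 + 261.3, so R_C^{CE} = 74.48 kip and R_E = 155.2 − 74.48 = 80.77 kip.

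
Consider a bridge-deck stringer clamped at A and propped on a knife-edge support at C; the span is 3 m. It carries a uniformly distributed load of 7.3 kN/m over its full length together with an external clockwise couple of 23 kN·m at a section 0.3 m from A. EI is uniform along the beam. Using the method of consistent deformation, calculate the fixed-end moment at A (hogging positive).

M_A = 24.66 kN·m

Choose R_C as the redundant. The primary structure is the cantilever fixed at A.
Deflection at C on the released cantilever, summing each load's contribution:
  UDL 7.3: wL⁴/(8EI) = 73.91/EI
  clockwise couple 23 at a = 0.3: M₀a(2L − a)/(2EI) = 19.66/EI
  δ_0 = 93.58/EI
Tip deflection under a unit load at C: L³/(3EI) = 9/EI.
The prop prevents deflection at C: R_C = δ_0/δ_{CC} = 93.58/9 = 10.4 kN.
Moment equilibrium about A: M_A = Σ(load moments about A) − R_C·L = 55.85 − 10.4×3 = 24.66 kN·m.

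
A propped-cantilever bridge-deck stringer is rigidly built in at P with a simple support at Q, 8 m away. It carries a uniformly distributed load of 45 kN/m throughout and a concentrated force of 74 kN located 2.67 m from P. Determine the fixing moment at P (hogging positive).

M_P = 469.7 kN·m

Remove the prop at Q; the released (primary) structure is a cantilever built in at P.
Downward deflection at the released point Q due to the loads:
  UDL 45: wL⁴/(8EI) = 23040/EI
  point load 74 at a = 2.67: Pa²(3L − a)/(6EI) = 1875/EI
  δ_0 = 24915/EI
Flexibility coefficient — unit upward force at Q: δ_{QQ} = L³/(3EI) = 170.7/EI.
Compatibility at Q: δ_0 − R_Q·δ_{QQ} = 0, so R_Q = 24915/170.7 = 146 kN.
Moment equilibrium about P: M_P = Σ(load moments about P) − R_Q·L = 1638 − 146×8 = 469.7 kN·m.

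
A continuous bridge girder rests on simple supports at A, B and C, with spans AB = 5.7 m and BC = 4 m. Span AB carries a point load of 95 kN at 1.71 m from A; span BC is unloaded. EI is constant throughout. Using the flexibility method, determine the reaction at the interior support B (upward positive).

Take M_B as the redundant. Released structure: two simple spans AB and BC with a hinge at B.
Rotations at B on the released spans (each span's end-slope, ×1/EI):
  span AB: point load 95 at a = 1.71: Pab(L + a)/(6LEI) = 140.4/EI
  relative rotation θ_0 = (140.4 + 0)/EI = 140.4/EI
A unit hogging moment at B produces rotation L₁/(3EI) + L₂/(3EI) = 3.233/EI.
Compatibility: M_B·(L₁+L₂)/(3EI) = θ_0, giving M_B = 43.43 kN·m (hogging).
Span AB, ΣM about A with M_B applied at B: R_B^{AB}·5.7 = 162.4 + 43.43, so R_B^{AB} = 36.12 kN and R_A = 95 − 36.12 = 58.88 kN.
Span BC, ΣM about C: R_B^{BC}·4 = 0 + 43.43, so R_B^{BC} = 10.86 kN and R_C = 0 − 10.86 = -10.86 kN.
R_B = 36.12 + 10.86 = 46.98 kN.

R_B = 46.98 kN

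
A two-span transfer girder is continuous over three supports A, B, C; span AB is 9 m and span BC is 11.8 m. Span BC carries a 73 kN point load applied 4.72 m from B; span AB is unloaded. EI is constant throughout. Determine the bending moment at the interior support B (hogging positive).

M_B = 93.83 kN·m

Release continuity at B by inserting a hinge; the redundant is the internal moment M_B. The primary structure is two simply-supported spans AB and BC.
Discontinuity in slope at B on the released structure — sum the simple-span end rotations:
  span BC: point load 73 at a = 4.72: Pab(L + b)/(6LEI) = 650.5/EI
  relative rotation θ_0 = (0 + 650.5)/EI = 650.5/EI
A unit hogging moment at B produces rotation L₁/(3EI) + L₂/(3EI) = 6.933/EI.
Compatibility: M_B·(L₁+L₂)/(3EI) = θ_0, giving M_B = 93.83 kN·m (hogging).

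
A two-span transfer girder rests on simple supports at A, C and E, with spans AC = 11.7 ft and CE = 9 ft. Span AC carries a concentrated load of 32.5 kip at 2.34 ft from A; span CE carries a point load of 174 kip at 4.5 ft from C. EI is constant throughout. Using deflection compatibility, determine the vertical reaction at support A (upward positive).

Insert a hinge at C; M_C is the redundant, and each span becomes simply supported.
End slopes at the hinge C, treating each span as simply supported:
  span AC: point load 32.5 at a = 2.34: Pab(L + a)/(6LEI) = 142.4/EI
  span CE: point load 174 at a = 4.5: Pab(L + b)/(6LEI) = 880.9/EI
  relative rotation θ_0 = (142.4 + 880.9)/EI = 1023/EI
A unit hogging moment at C produces rotation L₁/(3EI) + L₂/(3EI) = 6.9/EI.
Compatibility: M_C·(L₁+L₂)/(3EI) = θ_0, giving M_C = 148.3 kip·ft (hogging).
Span AC, ΣM about A with M_C applied at C: R_C^{AC}·11.7 = 76.05 + 148.3, so R_C^{AC} = 19.17 kip and R_A = 32.5 − 19.17 = 13.33 kip.

R_A = 13.33 kip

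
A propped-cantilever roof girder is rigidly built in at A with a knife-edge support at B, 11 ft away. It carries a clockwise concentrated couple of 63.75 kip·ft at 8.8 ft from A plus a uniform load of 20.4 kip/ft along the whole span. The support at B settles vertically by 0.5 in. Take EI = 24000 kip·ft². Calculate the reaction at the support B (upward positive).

R_B = 90.24 kip

Choose R_B as the redundant. The primary structure is the cantilever fixed at A.
Downward deflection at the released point B due to the loads:
  clockwise couple 63.75 at a = 8.8: M₀a(2L − a)/(2EI) = 3703/EI
  UDL 20.4: wL⁴/(8EI) = 37335/EI
  δ_0 = 41037/EI
Flexibility coefficient — unit upward force at B: δ_{BB} = L³/(3EI) = 443.7/EI.
With EI = 24000 kip·ft²: δ_0 = 1.7099 ft and δ_{BB} = 0.018486 ft/kip.
Compatibility — the beam at B must follow the support down by 0.04167 ft: δ_0 − R_B·δ_{BB} = 0.04167, so R_B = (1.7099 − 0.04167)/0.018486 = 90.24 kip.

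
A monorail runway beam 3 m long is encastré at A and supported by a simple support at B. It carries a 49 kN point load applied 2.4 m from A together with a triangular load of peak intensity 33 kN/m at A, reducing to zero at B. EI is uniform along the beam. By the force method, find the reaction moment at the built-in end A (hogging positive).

M_A = 33.91 kN·m

Remove the prop at B; the released (primary) structure is a cantilever built in at A.
Primary-structure tip deflection at B by superposition:
  point load 49 at a = 2.4: Pa²(3L − a)/(6EI) = 310.5/EI
  triangular load, peak 33 at the fixed end: w₀L⁴/(30EI) = 89.1/EI
  δ_0 = 399.6/EI
Tip deflection under a unit load at B: L³/(3EI) = 9/EI.
Compatibility at B: δ_0 − R_B·δ_{BB} = 0, so R_B = 399.6/9 = 44.4 kN.
Moment equilibrium about A: M_A = Σ(load moments about A) − R_B·L = 167.1 − 44.4×3 = 33.91 kN·m.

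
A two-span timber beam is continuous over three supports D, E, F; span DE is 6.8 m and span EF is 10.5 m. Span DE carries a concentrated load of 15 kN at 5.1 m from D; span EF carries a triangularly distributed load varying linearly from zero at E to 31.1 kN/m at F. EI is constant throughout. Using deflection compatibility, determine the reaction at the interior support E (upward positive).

Take M_E as the redundant. Released structure: two simple spans DE and EF with a hinge at E.
End slopes at the hinge E, treating each span as simply supported:
  span DE: point load 15 at a = 5.1: Pab(L + a)/(6LEI) = 37.93/EI
  span EF: triangular load, peak 31.1: 7w₀L³/(360EI) = 700/EI
  relative rotation θ_0 = (37.93 + 700)/EI = 738/EI
A unit hogging moment at E produces rotation L₁/(3EI) + L₂/(3EI) = 5.767/EI.
Slope continuity at E: θ_0 = M_E·5.767/EI, so M_E = 738/5.767 = 128 kN·m (hogging).
Span DE, ΣM about D with M_E applied at E: R_E^{DE}·6.8 = 76.5 + 128, so R_E^{DE} = 30.07 kN and R_D = 15 − 30.07 = -15.07 kN.
Span EF, ΣM about F: R_E^{EF}·10.5 = 571.5 + 128, so R_E^{EF} = 66.61 kN and R_F = 163.3 − 66.61 = 96.66 kN.
R_E = 30.07 + 66.61 = 96.68 kN.

R_E = 96.68 kN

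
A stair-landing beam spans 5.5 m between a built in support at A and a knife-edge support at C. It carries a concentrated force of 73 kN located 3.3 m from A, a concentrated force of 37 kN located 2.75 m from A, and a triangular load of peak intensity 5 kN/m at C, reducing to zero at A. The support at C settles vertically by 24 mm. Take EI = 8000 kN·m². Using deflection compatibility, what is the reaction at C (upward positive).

Remove the prop at C; the released (primary) structure is a cantilever built in at A.
Free-end deflection of the primary structure under the applied loading (downward +):
  point load 73 at a = 3.3: Pa²(3L − a)/(6EI) = 1749/EI
  point load 37 at a = 2.75: Pa²(3L − a)/(6EI) = 641.2/EI
  triangular load, peak 5 at the free end: 11w₀L⁴/(120EI) = 419.4/EI
  δ_0 = 2810/EI
Tip deflection under a unit load at C: L³/(3EI) = 55.46/EI.
With EI = 8000 kN·m²: δ_0 = 0.3512 m and δ_{CC} = 0.006932 m/kN.
Compatibility — the beam at C must follow the support down by 0.024 m: δ_0 − R_C·δ_{CC} = 0.024, so R_C = (0.3512 − 0.024)/0.006932 = 47.2 kN.

R_C = 47.2 kN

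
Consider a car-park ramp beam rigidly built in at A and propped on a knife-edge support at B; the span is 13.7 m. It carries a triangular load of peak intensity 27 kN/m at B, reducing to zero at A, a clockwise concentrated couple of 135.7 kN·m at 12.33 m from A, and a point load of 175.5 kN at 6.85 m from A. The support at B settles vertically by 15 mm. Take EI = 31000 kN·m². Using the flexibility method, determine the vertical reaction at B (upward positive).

R_B = 170.7 kN

Remove the prop at B; the released (primary) structure is a cantilever built in at A.
Free-end deflection of the primary structure under the applied loading (downward +):
  triangular load, peak 27 at the free end: 11w₀L⁴/(120EI) = 87188/EI
  clockwise couple 135.7 at a = 12.33: M₀a(2L − a)/(2EI) = 12607/EI
  point load 175.5 at a = 6.85: Pa²(3L − a)/(6EI) = 47008/EI
  δ_0 = 146803/EI
Flexibility coefficient — unit upward force at B: δ_{BB} = L³/(3EI) = 857.1/EI.
With EI = 31000 kN·m²: δ_0 = 4.7356 m and δ_{BB} = 0.027649 m/kN.
Compatibility — the beam at B must follow the support down by 0.015 m: δ_0 − R_B·δ_{BB} = 0.015, so R_B = (4.7356 − 0.015)/0.027649 = 170.7 kN.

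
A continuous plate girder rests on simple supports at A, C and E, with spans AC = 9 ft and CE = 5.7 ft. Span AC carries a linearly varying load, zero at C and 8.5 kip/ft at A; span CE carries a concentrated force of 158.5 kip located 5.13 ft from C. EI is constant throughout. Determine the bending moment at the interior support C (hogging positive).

M_C = 41.93 kip·ft

Take M_C as the redundant. Released structure: two simple spans AC and CE with a hinge at C.
Discontinuity in slope at C on the released structure — sum the simple-span end rotations:
  span AC: triangular load, peak 8.5: 7w₀L³/(360EI) = 120.5/EI
  span CE: point load 158.5 at a = 5.13: Pab(L + b)/(6LEI) = 84.97/EI
  relative rotation θ_0 = (120.5 + 84.97)/EI = 205.5/EI
A unit hogging moment at C produces rotation L₁/(3EI) + L₂/(3EI) = 4.9/EI.
Slope continuity at C: θ_0 = M_C·4.9/EI, so M_C = 205.5/4.9 = 41.93 kip·ft (hogging).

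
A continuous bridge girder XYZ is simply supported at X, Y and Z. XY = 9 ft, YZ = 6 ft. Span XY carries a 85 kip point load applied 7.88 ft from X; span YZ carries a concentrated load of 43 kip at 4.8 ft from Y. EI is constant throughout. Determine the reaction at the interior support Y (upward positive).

Take M_Y as the redundant. Released structure: two simple spans XY and YZ with a hinge at Y.
End slopes at the hinge Y, treating each span as simply supported:
  span XY: point load 85 at a = 7.88: Pab(L + a)/(6LEI) = 234.5/EI
  span YZ: point load 43 at a = 4.8: Pab(L + b)/(6LEI) = 49.54/EI
  relative rotation θ_0 = (234.5 + 49.54)/EI = 284/EI
A unit hogging moment at Y produces rotation L₁/(3EI) + L₂/(3EI) = 5/EI.
Slope continuity at Y: θ_0 = M_Y·5/EI, so M_Y = 284/5 = 56.81 kip·ft (hogging).
Span XY, ΣM about X with M_Y applied at Y: R_Y^{XY}·9 = 669.8 + 56.81, so R_Y^{XY} = 80.73 kip and R_X = 85 − 80.73 = 4.266 kip.
Span YZ, ΣM about Z: R_Y^{YZ}·6 = 51.6 + 56.81, so R_Y^{YZ} = 18.07 kip and R_Z = 43 − 18.07 = 24.93 kip.
R_Y = 80.73 + 18.07 = 98.8 kip.

R_Y = 98.8 kip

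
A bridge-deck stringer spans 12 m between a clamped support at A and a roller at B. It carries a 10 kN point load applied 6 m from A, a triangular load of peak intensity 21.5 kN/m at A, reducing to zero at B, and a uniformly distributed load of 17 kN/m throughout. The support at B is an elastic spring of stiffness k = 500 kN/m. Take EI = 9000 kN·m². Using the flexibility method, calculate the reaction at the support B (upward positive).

Take the reaction at B as the redundant and release it; the primary structure is a cantilever fixed at A.
Deflection at B on the released cantilever, summing each load's contribution:
  point load 10 at a = 6: Pa²(3L − a)/(6EI) = 1800/EI
  triangular load, peak 21.5 at the fixed end: w₀L⁴/(30EI) = 14861/EI
  UDL 17: wL⁴/(8EI) = 44064/EI
  δ_0 = 60725/EI
Tip deflection under a unit load at B: L³/(3EI) = 576/EI.
With EI = 9000 kN·m²: δ_0 = 6.7472 m and δ_{BB} = 0.064 m/kN.
Compatibility — the spring shortens by R_B/k under the reaction it provides: δ_0 − R_B·δ_{BB} = R_B/k. With 1/k = 0.002 m/kN, R_B = δ_0 / (δ_{BB} + 1/k) = 6.7472 / (0.064 + 0.002) = 102.2 kN.

R_B = 102.2 kN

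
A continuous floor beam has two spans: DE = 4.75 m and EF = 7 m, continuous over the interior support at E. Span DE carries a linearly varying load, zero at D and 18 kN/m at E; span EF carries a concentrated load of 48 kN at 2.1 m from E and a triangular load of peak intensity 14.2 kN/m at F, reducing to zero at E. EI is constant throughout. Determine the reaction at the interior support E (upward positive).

Release continuity at E by inserting a hinge; the redundant is the internal moment M_E. The primary structure is two simply-supported spans DE and EF.
Rotations at E on the released spans (each span's end-slope, ×1/EI):
  span DE: triangular load, peak 18: w₀L³/(45EI) = 42.87/EI
  span EF: point load 48 at a = 2.1: Pab(L + b)/(6LEI) = 139.9/EI
  span EF: triangular load, peak 14.2: 7w₀L³/(360EI) = 94.71/EI
  relative rotation θ_0 = (42.87 + 234.7)/EI = 277.5/EI
A unit hogging moment at E produces rotation L₁/(3EI) + L₂/(3EI) = 3.917/EI.
Compatibility: M_E·(L₁+L₂)/(3EI) = θ_0, giving M_E = 70.86 kN·m (hogging).
Span DE, ΣM about D with M_E applied at E: R_E^{DE}·4.75 = 135.4 + 70.86, so R_E^{DE} = 43.42 kN and R_D = 42.75 − 43.42 = -0.667 kN.
Span EF, ΣM about F: R_E^{EF}·7 = 351.2 + 70.86, so R_E^{EF} = 60.29 kN and R_F = 97.7 − 60.29 = 37.41 kN.
R_E = 43.42 + 60.29 = 103.7 kN.

R_E = 103.7 kN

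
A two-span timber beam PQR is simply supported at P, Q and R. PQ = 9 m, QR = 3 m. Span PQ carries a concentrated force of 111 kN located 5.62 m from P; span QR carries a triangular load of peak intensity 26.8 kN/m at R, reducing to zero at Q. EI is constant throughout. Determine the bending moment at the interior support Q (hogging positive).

Insert a hinge at Q; M_Q is the redundant, and each span becomes simply supported.
Rotations at Q on the released spans (each span's end-slope, ×1/EI):
  span PQ: point load 111 at a = 5.62: Pab(L + a)/(6LEI) = 570.9/EI
  span QR: triangular load, peak 26.8: 7w₀L³/(360EI) = 14.07/EI
  relative rotation θ_0 = (570.9 + 14.07)/EI = 584.9/EI
A unit hogging moment at Q produces rotation L₁/(3EI) + L₂/(3EI) = 4/EI.
Slope continuity at Q: θ_0 = M_Q·4/EI, so M_Q = 584.9/4 = 146.2 kN·m (hogging).

M_Q = 146.2 kN·m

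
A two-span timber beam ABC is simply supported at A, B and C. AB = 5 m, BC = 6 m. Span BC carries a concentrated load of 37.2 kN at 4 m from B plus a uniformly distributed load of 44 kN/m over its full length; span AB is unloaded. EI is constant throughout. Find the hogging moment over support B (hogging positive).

M_B = 126 kN·m

Take M_B as the redundant. Released structure: two simple spans AB and BC with a hinge at B.
Rotations at B on the released spans (each span's end-slope, ×1/EI):
  span BC: point load 37.2 at a = 4: Pab(L + b)/(6LEI) = 66.13/EI
  span BC: UDL 44: wL³/(24EI) = 396/EI
  relative rotation θ_0 = (0 + 462.1)/EI = 462.1/EI
A unit hogging moment at B produces rotation L₁/(3EI) + L₂/(3EI) = 3.667/EI.
Compatibility: M_B·(L₁+L₂)/(3EI) = θ_0, giving M_B = 126 kN·m (hogging).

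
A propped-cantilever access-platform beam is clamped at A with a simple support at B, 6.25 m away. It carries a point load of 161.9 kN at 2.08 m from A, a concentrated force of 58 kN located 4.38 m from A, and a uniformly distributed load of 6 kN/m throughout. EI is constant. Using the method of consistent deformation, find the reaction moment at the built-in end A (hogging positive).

Release the roller at B. Primary structure: cantilever fixed at A.
Primary-structure tip deflection at B by superposition:
  point load 161.9 at a = 2.08: Pa²(3L − a)/(6EI) = 1946/EI
  point load 58 at a = 4.38: Pa²(3L − a)/(6EI) = 2665/EI
  UDL 6: wL⁴/(8EI) = 1144/EI
  δ_0 = 5755/EI
Flexibility coefficient — unit upward force at B: δ_{BB} = L³/(3EI) = 81.38/EI.
Compatibility at B: δ_0 − R_B·δ_{BB} = 0, so R_B = 5755/81.38 = 70.72 kN.
Moment equilibrium about A: M_A = Σ(load moments about A) − R_B·L = 708 − 70.72×6.25 = 266 kN·m.

M_A = 266 kN·m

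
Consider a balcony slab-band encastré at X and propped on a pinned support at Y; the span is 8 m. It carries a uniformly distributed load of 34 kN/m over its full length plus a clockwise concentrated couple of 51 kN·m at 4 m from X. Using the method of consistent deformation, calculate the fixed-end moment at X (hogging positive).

Remove the prop at Y; the released (primary) structure is a cantilever built in at X.
Free-end deflection of the primary structure under the applied loading (downward +):
  UDL 34: wL⁴/(8EI) = 17408/EI
  clockwise couple 51 at a = 4: M₀a(2L − a)/(2EI) = 1224/EI
  δ_0 = 18632/EI
Flexibility coefficient — unit upward force at Y: δ_{YY} = L³/(3EI) = 170.7/EI.
Compatibility at Y: δ_0 − R_Y·δ_{YY} = 0, so R_Y = 18632/170.7 = 109.2 kN.
Moment equilibrium about X: M_X = Σ(load moments about X) − R_Y·L = 1139 − 109.2×8 = 265.6 kN·m.

M_X = 265.6 kN·m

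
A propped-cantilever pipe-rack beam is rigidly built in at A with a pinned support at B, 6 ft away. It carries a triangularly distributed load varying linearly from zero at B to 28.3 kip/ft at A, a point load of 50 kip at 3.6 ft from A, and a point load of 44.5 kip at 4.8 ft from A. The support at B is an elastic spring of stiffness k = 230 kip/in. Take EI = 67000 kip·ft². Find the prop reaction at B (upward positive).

Remove the prop at B; the released (primary) structure is a cantilever built in at A.
Deflection at B on the released cantilever, summing each load's contribution:
  triangular load, peak 28.3 at the fixed end: w₀L⁴/(30EI) = 1223/EI
  point load 50 at a = 3.6: Pa²(3L − a)/(6EI) = 1555/EI
  point load 44.5 at a = 4.8: Pa²(3L − a)/(6EI) = 2256/EI
  δ_0 = 5033/EI
Flexibility coefficient — unit upward force at B: δ_{BB} = L³/(3EI) = 72/EI.
With EI = 67000 kip·ft²: δ_0 = 0.075125 ft and δ_{BB} = 0.001075 ft/kip.
Compatibility — the spring shortens by R_B/k under the reaction it provides: δ_0 − R_B·δ_{BB} = R_B/k. With 1/k = 1/(230×12) ft/kip = 0.000362 ft/kip, R_B = δ_0 / (δ_{BB} + 1/k) = 0.075125 / (0.001075 + 0.000362) = 52.28 kip.

R_B = 52.28 kip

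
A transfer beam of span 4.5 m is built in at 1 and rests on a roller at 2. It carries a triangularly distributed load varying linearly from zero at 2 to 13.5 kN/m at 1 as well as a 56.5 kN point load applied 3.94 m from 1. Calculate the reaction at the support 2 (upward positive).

Release the roller at 2. Primary structure: cantilever fixed at 1.
Free-end deflection of the primary structure under the applied loading (downward +):
  triangular load, peak 13.5 at the fixed end: w₀L⁴/(30EI) = 184.5/EI
  point load 56.5 at a = 3.94: Pa²(3L − a)/(6EI) = 1397/EI
  δ_0 = 1582/EI
Flexibility coefficient — unit upward force at 2: δ_{22} = L³/(3EI) = 30.38/EI.
Compatibility at 2: δ_0 − R_2·δ_{22} = 0, so R_2 = 1582/30.38 = 52.08 kN.

R_2 = 52.08 kN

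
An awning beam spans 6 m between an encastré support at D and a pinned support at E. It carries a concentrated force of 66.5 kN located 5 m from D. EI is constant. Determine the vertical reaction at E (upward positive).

R_E = 50.03 kN

Take the reaction at E as the redundant and release it; the primary structure is a cantilever fixed at D.
Deflection at E on the released cantilever, summing each load's contribution:
  point load 66.5 at a = 5: Pa²(3L − a)/(6EI) = 3602/EI
Flexibility coefficient — unit upward force at E: δ_{EE} = L³/(3EI) = 72/EI.
The prop prevents deflection at E: R_E = δ_0/δ_{EE} = 3602/72 = 50.03 kN.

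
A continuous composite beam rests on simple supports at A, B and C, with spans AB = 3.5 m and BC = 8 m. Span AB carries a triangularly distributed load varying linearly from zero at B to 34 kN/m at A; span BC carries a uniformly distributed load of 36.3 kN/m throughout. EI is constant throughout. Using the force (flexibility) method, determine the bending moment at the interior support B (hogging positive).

Insert a hinge at B; M_B is the redundant, and each span becomes simply supported.
Rotations at B on the released spans (each span's end-slope, ×1/EI):
  span AB: triangular load, peak 34: 7w₀L³/(360EI) = 28.35/EI
  span BC: UDL 36.3: wL³/(24EI) = 774.4/EI
  relative rotation θ_0 = (28.35 + 774.4)/EI = 802.7/EI
A unit hogging moment at B produces rotation L₁/(3EI) + L₂/(3EI) = 3.833/EI.
Compatibility: M_B·(L₁+L₂)/(3EI) = θ_0, giving M_B = 209.4 kN·m (hogging).

M_B = 209.4 kN·m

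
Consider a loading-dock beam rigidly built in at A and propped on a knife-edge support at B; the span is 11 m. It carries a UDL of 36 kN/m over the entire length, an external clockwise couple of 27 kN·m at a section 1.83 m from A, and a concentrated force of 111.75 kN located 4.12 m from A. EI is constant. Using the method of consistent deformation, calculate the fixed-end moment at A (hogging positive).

Take the reaction at B as the redundant and release it; the primary structure is a cantilever fixed at A.
Deflection at B on the released cantilever, summing each load's contribution:
  UDL 36: wL⁴/(8EI) = 65884/EI
  clockwise couple 27 at a = 1.83: M₀a(2L − a)/(2EI) = 498.3/EI
  point load 111.75 at a = 4.12: Pa²(3L − a)/(6EI) = 9130/EI
  δ_0 = 75513/EI
Tip deflection under a unit load at B: L³/(3EI) = 443.7/EI.
Compatibility at B: δ_0 − R_B·δ_{BB} = 0, so R_B = 75513/443.7 = 170.2 kN.
Moment equilibrium about A: M_A = Σ(load moments about A) − R_B·L = 2665 − 170.2×11 = 793.2 kN·m.

M_A = 793.2 kN·m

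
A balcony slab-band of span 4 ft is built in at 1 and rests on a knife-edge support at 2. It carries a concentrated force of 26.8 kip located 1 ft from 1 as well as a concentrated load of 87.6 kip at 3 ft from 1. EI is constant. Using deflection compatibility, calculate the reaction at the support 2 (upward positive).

R_2 = 57.74 kip

Release the roller at 2. Primary structure: cantilever fixed at 1.
Free-end deflection of the primary structure under the applied loading (downward +):
  point load 26.8 at a = 1: Pa²(3L − a)/(6EI) = 49.13/EI
  point load 87.6 at a = 3: Pa²(3L − a)/(6EI) = 1183/EI
  δ_0 = 1232/EI
Flexibility coefficient — unit upward force at 2: δ_{22} = L³/(3EI) = 21.33/EI.
The prop prevents deflection at 2: R_2 = δ_0/δ_{22} = 1232/21.33 = 57.74 kip.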